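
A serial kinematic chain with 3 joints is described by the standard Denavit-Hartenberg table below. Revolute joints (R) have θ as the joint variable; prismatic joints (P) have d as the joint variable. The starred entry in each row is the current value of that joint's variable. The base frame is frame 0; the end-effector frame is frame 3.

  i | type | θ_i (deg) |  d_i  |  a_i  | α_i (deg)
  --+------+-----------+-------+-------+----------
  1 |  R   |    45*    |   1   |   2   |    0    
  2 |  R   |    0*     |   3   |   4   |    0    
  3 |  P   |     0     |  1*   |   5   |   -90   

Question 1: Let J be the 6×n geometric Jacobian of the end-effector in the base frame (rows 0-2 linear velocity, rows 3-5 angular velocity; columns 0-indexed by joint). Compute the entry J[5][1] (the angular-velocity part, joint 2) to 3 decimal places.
1.000

axis z_1 = (0.0000,0.0000,1.0000); lever o_n−o_1 = (6.3640,6.3640,4.0000)
cross product → J_v[:, 1] = (-6.3640,6.3640,0.0000)
J_ω[:, 1] = z_1
entry J[5][1] = 1.0000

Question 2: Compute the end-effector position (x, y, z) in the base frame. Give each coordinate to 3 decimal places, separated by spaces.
7.778 7.778 5.000

after link 1: o_1 = (1.4142, 1.4142, 1.0000)
after link 2: o_2 = (4.2426, 4.2426, 4.0000)
after link 3: o_3 = (7.7782, 7.7782, 5.0000)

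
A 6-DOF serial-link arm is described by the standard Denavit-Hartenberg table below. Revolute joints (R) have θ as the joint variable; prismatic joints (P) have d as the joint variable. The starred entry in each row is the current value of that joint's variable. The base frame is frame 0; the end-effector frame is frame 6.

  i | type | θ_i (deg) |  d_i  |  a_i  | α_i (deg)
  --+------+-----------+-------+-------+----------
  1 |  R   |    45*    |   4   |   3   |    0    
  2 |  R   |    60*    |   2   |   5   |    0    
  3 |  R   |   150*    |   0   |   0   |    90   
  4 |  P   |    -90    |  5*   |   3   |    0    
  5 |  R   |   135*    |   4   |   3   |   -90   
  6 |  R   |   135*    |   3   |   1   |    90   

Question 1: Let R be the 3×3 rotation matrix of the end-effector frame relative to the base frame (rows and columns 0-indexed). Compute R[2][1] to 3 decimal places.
End-effector y-axis (col 1 of R) = (0.1830,0.6830,0.7071)
R[2][1] = 0.7071

0.707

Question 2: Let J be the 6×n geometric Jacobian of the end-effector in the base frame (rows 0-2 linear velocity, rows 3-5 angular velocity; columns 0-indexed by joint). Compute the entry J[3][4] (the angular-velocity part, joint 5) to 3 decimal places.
-0.966

axis z_4 = (-0.9659,0.2588,0.0000); lever o_n−o_4 = (-3.0513,1.3352,3.7426)
cross product → J_v[:, 4] = (0.9687,3.6151,-0.5000)
J_ω[:, 4] = z_4
entry J[3][4] = -0.9659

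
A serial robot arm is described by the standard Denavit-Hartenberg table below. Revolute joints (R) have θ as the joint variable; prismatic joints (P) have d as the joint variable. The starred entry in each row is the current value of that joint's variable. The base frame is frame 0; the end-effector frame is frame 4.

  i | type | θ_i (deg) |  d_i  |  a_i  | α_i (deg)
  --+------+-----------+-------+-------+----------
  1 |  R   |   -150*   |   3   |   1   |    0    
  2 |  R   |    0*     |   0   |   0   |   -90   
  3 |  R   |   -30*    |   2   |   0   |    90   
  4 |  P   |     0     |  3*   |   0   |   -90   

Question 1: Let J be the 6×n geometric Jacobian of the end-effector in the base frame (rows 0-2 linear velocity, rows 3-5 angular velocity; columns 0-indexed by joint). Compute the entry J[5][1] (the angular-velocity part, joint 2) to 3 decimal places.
axis z_1 = (0.0000,0.0000,1.0000); lever o_n−o_1 = (2.2990,-0.9821,2.5981)
cross product → J_v[:, 1] = (0.9821,2.2990,-0.0000)
J_ω[:, 1] = z_1
entry J[5][1] = 1.0000

1.000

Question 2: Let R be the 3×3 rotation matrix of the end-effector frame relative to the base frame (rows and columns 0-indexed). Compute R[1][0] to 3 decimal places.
End-effector x-axis (col 0 of R) = (-0.7500,-0.4330,0.5000)
R[1][0] = -0.4330

-0.433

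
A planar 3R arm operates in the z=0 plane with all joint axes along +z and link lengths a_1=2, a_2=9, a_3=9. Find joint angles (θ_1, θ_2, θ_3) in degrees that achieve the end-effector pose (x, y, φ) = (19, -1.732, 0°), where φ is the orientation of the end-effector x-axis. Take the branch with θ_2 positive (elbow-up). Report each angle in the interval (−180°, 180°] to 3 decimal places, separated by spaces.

wrist centre = target − a_3·(cos φ, sin φ) = (10.0000, -1.7320)
cos θ_2 = (102.9998−2²−9²)/(2·2·9) = 0.5000; θ_2 = 60.0003° (elbow-up)
β = atan2(-1.7320,10.0000) = -9.8261°; ψ = atan2(7.7943,6.5000) = 50.1739°
θ_1 = β − ψ = -60.0000°
θ_3 = φ − θ_1 − θ_2 = -0.0003° (wrapped to (-180°,180°])

-60.000 60.000 -0.000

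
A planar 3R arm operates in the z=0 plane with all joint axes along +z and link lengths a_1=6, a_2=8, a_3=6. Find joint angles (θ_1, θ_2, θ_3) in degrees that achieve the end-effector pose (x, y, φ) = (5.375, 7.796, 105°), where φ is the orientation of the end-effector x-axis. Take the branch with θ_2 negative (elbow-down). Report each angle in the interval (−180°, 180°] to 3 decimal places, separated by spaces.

90.005 -120.002 134.996

wrist centre = target − a_3·(cos φ, sin φ) = (6.9279, 2.0004)
cos θ_2 = (51.9978−6²−8²)/(2·6·8) = -0.5000; θ_2 = -120.0015° (elbow-down)
β = atan2(2.0004,6.9279) = 16.1061°; ψ = atan2(-6.9281,1.9998) = -73.8991°
θ_1 = β − ψ = 90.0052°
θ_3 = φ − θ_1 − θ_2 = 134.9963° (wrapped to (-180°,180°])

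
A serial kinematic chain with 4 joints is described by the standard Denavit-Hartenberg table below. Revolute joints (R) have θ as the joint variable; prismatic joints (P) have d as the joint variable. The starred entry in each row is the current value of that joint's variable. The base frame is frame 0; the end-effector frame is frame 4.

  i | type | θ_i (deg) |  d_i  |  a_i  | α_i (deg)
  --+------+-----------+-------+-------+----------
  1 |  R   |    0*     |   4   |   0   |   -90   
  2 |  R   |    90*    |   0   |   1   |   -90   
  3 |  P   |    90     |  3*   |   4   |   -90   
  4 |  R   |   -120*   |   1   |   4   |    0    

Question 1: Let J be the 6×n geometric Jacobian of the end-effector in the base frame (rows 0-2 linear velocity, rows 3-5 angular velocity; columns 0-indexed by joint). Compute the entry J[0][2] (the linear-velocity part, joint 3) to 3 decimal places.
-1.000

prismatic axis z_2 = (-1.0000,0.0000,-0.0000)
J_v[:, 2] = z_2; J_ω[:, 2] = (0,0,0)
entry J[0][2] = -1.0000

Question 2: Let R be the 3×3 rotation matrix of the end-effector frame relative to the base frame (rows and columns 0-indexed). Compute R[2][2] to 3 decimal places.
End-effector z-axis (col 2 of R) = (-0.0000,-0.0000,1.0000)
R[2][2] = 1.0000

1.000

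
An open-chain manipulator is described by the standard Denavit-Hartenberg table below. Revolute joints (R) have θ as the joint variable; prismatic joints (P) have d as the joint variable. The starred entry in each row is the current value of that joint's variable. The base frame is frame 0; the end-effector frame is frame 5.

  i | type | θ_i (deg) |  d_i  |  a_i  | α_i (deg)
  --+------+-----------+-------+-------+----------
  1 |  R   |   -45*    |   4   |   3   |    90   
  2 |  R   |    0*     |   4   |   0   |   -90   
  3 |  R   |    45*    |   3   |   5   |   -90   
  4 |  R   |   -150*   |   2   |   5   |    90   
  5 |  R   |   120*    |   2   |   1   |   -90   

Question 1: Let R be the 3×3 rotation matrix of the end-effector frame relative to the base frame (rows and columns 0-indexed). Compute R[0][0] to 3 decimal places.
0.433

End-effector x-axis (col 0 of R) = (0.4330,0.8660,-0.2500)
R[0][0] = 0.4330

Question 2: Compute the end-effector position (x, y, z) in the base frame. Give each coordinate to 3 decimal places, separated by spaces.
after link 1: o_1 = (2.1213, -2.1213, 4.0000)
after link 2: o_2 = (-0.7071, -4.9497, 4.0000)
after link 3: o_3 = (4.2929, -4.9497, 7.0000)
after link 4: o_4 = (-0.0372, -2.9497, 9.5000)
after link 5: o_5 = (-0.6042, -2.0837, 7.5179)

-0.604 -2.084 7.518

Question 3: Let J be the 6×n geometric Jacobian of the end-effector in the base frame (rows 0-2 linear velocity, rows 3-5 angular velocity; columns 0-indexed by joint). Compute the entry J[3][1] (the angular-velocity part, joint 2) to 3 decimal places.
-0.707

axis z_1 = (-0.7071,-0.7071,0.0000); lever o_n−o_1 = (-2.7255,0.0376,3.5179)
cross product → J_v[:, 1] = (-2.4876,2.4876,-1.9538)
J_ω[:, 1] = z_1
entry J[3][1] = -0.7071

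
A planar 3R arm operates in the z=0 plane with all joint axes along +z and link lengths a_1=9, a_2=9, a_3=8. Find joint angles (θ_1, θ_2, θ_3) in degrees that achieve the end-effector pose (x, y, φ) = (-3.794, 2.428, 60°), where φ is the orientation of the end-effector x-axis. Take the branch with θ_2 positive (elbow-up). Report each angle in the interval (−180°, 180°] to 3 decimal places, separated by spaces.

wrist centre = target − a_3·(cos φ, sin φ) = (-7.7940, -4.5002)
cos θ_2 = (80.9983−9²−9²)/(2·9·9) = -0.5000; θ_2 = 120.0007° (elbow-up)
β = atan2(-4.5002,-7.7940) = -149.9982°; ψ = atan2(7.7942,4.4999) = 60.0004°
θ_1 = β − ψ = -209.9985°
θ_3 = φ − θ_1 − θ_2 = 149.9978° (wrapped to (-180°,180°])

150.001 120.001 149.998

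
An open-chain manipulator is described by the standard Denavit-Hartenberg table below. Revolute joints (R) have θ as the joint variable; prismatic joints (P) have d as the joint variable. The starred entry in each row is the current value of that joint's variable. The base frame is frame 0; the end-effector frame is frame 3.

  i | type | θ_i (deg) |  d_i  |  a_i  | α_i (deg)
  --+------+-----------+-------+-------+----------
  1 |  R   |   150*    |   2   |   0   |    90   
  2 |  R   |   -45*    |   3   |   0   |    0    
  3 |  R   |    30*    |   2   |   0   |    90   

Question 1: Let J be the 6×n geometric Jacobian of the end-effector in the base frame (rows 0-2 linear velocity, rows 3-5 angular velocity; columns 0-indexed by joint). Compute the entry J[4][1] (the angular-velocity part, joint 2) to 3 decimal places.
0.866

axis z_1 = (0.5000,0.8660,0.0000); lever o_n−o_1 = (2.5000,4.3301,0.0000)
cross product → J_v[:, 1] = (-0.0000,0.0000,0.0000)
J_ω[:, 1] = z_1
entry J[4][1] = 0.8660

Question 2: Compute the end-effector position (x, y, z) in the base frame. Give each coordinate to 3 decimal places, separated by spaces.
after link 1: o_1 = (0.0000, 0.0000, 2.0000)
after link 2: o_2 = (1.5000, 2.5981, 2.0000)
after link 3: o_3 = (2.5000, 4.3301, 2.0000)

2.500 4.330 2.000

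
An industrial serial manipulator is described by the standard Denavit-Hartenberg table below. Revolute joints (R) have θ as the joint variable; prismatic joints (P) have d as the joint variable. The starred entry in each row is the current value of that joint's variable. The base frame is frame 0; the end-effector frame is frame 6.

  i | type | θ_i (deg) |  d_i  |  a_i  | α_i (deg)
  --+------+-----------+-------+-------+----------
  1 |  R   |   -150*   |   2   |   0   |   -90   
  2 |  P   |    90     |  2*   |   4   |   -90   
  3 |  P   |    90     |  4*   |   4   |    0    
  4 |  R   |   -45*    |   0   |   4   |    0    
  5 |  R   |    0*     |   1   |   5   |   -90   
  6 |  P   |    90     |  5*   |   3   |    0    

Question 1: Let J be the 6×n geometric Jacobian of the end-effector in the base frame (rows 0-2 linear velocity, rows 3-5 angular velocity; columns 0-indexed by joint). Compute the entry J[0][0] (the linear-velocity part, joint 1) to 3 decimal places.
-11.305

axis z_0 = ẑ; lever o_n−o_0 = (-4.2177,11.3053,-4.8284)
cross product → J_v[:, 0] = (-11.3053,-4.2177,0.0000)
J_ω[:, 0] = z_0
entry J[0][0] = -11.3053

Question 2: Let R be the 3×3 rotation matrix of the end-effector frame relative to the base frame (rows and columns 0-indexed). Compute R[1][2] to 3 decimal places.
0.612

End-effector z-axis (col 2 of R) = (-0.3536,0.6124,0.7071)
R[1][2] = 0.6124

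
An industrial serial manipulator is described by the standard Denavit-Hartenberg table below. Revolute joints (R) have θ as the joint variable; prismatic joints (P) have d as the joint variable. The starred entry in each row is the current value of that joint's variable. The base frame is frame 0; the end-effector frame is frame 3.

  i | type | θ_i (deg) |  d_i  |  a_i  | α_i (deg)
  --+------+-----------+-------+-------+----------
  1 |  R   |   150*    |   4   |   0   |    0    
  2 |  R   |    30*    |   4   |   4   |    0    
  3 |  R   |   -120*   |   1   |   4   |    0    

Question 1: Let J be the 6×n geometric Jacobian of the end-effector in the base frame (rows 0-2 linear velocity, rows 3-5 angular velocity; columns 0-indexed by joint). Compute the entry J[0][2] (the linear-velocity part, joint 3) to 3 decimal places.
-3.464

axis z_2 = (0.0000,0.0000,1.0000); lever o_n−o_2 = (2.0000,3.4641,1.0000)
cross product → J_v[:, 2] = (-3.4641,2.0000,0.0000)
J_ω[:, 2] = z_2
entry J[0][2] = -3.4641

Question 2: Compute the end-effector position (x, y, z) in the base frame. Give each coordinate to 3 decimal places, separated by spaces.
-2.000 3.464 9.000

after link 1: o_1 = (0.0000, 0.0000, 4.0000)
after link 2: o_2 = (-4.0000, 0.0000, 8.0000)
after link 3: o_3 = (-2.0000, 3.4641, 9.0000)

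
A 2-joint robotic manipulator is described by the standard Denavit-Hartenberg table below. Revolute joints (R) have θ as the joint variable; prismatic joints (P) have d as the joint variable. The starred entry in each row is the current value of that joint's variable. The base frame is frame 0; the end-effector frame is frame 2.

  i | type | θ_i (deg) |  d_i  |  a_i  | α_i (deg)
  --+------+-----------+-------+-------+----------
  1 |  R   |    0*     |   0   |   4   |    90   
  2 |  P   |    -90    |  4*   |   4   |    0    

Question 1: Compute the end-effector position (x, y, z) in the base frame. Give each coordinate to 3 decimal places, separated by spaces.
4.000 -4.000 -4.000

after link 1: o_1 = (4.0000, 0.0000, 0.0000)
after link 2: o_2 = (4.0000, -4.0000, -4.0000)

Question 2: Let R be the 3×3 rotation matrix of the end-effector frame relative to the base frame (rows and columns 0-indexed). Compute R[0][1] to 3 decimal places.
1.000

End-effector y-axis (col 1 of R) = (1.0000,0.0000,0.0000)
R[0][1] = 1.0000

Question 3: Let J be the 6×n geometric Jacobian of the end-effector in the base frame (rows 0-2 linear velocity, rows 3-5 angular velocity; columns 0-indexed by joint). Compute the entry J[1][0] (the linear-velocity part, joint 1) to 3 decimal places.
axis z_0 = ẑ; lever o_n−o_0 = (4.0000,-4.0000,-4.0000)
cross product → J_v[:, 0] = (4.0000,4.0000,-0.0000)
J_ω[:, 0] = z_0
entry J[1][0] = 4.0000

4.000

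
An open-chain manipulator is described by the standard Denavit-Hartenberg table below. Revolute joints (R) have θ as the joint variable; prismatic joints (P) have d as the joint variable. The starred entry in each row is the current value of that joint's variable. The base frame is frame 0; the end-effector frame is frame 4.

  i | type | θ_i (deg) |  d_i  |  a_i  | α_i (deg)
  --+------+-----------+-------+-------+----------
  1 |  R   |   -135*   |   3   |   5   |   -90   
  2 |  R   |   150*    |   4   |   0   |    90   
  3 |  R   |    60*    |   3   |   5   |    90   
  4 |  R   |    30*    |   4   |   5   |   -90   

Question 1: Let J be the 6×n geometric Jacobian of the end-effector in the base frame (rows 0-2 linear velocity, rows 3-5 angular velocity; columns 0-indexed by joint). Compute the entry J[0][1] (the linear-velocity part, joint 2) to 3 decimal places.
6.242

axis z_1 = (0.7071,-0.7071,0.0000); lever o_n−o_1 = (10.1613,-4.0942,-8.8277)
cross product → J_v[:, 1] = (6.2421,6.2421,4.2901)
J_ω[:, 1] = z_1
entry J[0][1] = 6.2421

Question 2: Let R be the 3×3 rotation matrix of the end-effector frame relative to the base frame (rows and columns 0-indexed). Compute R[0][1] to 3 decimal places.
-0.177

End-effector y-axis (col 1 of R) = (-0.1768,-0.8839,0.4330)
R[0][1] = -0.1768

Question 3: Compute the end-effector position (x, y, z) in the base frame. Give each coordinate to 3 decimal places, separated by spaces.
6.626 -7.630 -5.828

after link 1: o_1 = (-3.5355, -3.5355, 3.0000)
after link 2: o_2 = (-0.7071, -6.3640, 3.0000)
after link 3: o_3 = (2.8250, -8.9556, -0.8481)
after link 4: o_4 = (6.6257, -7.6297, -5.8277)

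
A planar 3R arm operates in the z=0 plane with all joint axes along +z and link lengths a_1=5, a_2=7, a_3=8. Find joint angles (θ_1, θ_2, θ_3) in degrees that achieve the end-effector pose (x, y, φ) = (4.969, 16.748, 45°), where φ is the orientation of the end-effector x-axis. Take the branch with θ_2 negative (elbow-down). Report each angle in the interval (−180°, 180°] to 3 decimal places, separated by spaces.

wrist centre = target − a_3·(cos φ, sin φ) = (-0.6879, 11.0911)
cos θ_2 = (123.4867−5²−7²)/(2·5·7) = 0.7070; θ_2 = -45.0125° (elbow-down)
β = atan2(11.0911,-0.6879) = 93.5488°; ψ = atan2(-4.9508,9.9487) = -26.4567°
θ_1 = β − ψ = 120.0055°
θ_3 = φ − θ_1 − θ_2 = -29.9930° (wrapped to (-180°,180°])

120.006 -45.013 -29.993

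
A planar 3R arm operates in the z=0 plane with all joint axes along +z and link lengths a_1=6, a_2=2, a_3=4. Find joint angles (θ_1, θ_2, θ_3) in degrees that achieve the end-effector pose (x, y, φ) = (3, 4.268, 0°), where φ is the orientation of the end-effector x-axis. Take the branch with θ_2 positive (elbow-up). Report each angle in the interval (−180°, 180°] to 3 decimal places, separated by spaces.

wrist centre = target − a_3·(cos φ, sin φ) = (-1.0000, 4.2680)
cos θ_2 = (19.2158−6²−2²)/(2·6·2) = -0.8660; θ_2 = 149.9979° (elbow-up)
β = atan2(4.2680,-1.0000) = 103.1866°; ψ = atan2(1.0001,4.2680) = 13.1875°
θ_1 = β − ψ = 89.9992°
θ_3 = φ − θ_1 − θ_2 = 120.0029° (wrapped to (-180°,180°])

89.999 149.998 120.003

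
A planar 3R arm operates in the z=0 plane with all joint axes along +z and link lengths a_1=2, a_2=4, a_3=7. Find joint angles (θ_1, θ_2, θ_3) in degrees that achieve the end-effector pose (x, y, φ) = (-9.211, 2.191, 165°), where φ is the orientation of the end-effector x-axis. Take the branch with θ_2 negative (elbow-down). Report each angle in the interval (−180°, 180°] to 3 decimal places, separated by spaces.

wrist centre = target − a_3·(cos φ, sin φ) = (-2.4495, 0.3793)
cos θ_2 = (6.1440−2²−4²)/(2·2·4) = -0.8660; θ_2 = -149.9972° (elbow-down)
β = atan2(0.3793,-2.4495) = 171.1986°; ψ = atan2(-2.0002,-1.4640) = -126.2019°
θ_1 = β − ψ = 297.4005°
θ_3 = φ − θ_1 − θ_2 = 17.5967° (wrapped to (-180°,180°])

-62.600 -149.997 17.597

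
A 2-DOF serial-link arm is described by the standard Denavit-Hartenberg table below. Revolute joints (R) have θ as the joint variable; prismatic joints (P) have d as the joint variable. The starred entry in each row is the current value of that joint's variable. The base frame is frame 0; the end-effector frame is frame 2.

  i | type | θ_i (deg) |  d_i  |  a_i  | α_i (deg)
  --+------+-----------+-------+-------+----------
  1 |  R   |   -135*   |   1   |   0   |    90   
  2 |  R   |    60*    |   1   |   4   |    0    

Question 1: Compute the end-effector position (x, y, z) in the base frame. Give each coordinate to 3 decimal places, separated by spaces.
after link 1: o_1 = (0.0000, 0.0000, 1.0000)
after link 2: o_2 = (-2.1213, -0.7071, 4.4641)

-2.121 -0.707 4.464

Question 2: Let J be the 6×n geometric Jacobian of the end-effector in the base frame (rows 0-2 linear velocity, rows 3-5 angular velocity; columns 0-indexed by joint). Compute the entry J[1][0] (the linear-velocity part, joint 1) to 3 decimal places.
axis z_0 = ẑ; lever o_n−o_0 = (-2.1213,-0.7071,4.4641)
cross product → J_v[:, 0] = (0.7071,-2.1213,0.0000)
J_ω[:, 0] = z_0
entry J[1][0] = -2.1213

-2.121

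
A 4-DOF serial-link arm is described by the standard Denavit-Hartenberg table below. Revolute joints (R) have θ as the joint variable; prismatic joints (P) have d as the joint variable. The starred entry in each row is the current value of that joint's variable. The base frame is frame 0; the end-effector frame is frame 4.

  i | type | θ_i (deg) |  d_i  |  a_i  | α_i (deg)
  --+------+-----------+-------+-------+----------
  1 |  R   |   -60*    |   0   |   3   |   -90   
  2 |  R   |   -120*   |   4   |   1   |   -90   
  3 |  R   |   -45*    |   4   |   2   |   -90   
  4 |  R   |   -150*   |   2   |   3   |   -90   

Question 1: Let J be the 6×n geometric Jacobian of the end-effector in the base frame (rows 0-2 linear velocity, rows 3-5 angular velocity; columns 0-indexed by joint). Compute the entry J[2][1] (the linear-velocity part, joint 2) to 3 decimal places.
-3.767

axis z_1 = (0.8660,0.5000,0.0000); lever o_n−o_1 = (3.7569,-2.1813,4.4745)
cross product → J_v[:, 1] = (2.2373,-3.8751,-3.7675)
J_ω[:, 1] = z_1
entry J[2][1] = -3.7675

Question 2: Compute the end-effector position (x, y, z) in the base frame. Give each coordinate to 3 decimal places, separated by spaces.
5.257 -4.779 4.475

after link 1: o_1 = (1.5000, -2.5981, 0.0000)
after link 2: o_2 = (4.7141, -0.1651, 0.8660)
after link 3: o_3 = (7.3173, -1.8456, 4.0908)
after link 4: o_4 = (5.2569, -4.7794, 4.4745)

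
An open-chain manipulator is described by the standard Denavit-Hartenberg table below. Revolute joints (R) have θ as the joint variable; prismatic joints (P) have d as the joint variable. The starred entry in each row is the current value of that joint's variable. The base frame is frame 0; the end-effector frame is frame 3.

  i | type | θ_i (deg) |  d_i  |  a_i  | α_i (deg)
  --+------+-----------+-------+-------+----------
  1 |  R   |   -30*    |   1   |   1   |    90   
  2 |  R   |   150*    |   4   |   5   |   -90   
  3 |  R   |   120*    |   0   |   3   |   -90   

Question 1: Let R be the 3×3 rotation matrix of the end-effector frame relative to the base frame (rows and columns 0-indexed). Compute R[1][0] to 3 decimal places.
End-effector x-axis (col 0 of R) = (0.8080,0.5335,-0.2500)
R[1][0] = 0.5335

0.533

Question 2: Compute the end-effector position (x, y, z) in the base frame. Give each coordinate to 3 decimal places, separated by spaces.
after link 1: o_1 = (0.8660, -0.5000, 1.0000)
after link 2: o_2 = (-4.8840, -1.7990, 3.5000)
after link 3: o_3 = (-2.4599, -0.1986, 2.7500)

-2.460 -0.199 2.750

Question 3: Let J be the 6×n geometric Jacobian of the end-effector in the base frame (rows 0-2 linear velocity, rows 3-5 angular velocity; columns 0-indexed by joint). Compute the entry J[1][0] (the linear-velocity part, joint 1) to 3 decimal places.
axis z_0 = ẑ; lever o_n−o_0 = (-2.4599,-0.1986,2.7500)
cross product → J_v[:, 0] = (0.1986,-2.4599,0.0000)
J_ω[:, 0] = z_0
entry J[1][0] = -2.4599

-2.460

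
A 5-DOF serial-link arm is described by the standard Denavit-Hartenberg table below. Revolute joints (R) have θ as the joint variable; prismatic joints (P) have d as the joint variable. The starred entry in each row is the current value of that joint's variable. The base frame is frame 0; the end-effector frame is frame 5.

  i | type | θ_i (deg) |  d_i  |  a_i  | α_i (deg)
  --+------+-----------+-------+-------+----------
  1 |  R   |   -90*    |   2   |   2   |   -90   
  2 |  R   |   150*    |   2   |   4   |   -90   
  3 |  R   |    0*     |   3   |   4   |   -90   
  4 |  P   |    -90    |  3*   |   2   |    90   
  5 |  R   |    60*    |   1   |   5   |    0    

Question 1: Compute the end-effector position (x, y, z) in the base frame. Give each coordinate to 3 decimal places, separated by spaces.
-5.330 7.812 4.995

after link 1: o_1 = (0.0000, -2.0000, 2.0000)
after link 2: o_2 = (2.0000, 1.4641, 0.0000)
after link 3: o_3 = (2.0000, 6.4282, 0.5981)
after link 4: o_4 = (-1.0000, 7.4282, 2.3301)
after link 5: o_5 = (-5.3301, 7.8122, 4.9952)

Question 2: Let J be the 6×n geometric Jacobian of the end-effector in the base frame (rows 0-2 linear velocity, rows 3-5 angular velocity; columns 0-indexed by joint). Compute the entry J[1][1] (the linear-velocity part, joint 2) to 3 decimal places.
-2.995

axis z_1 = (1.0000,0.0000,0.0000); lever o_n−o_1 = (-5.3301,9.8122,2.9952)
cross product → J_v[:, 1] = (-0.0000,-2.9952,9.8122)
J_ω[:, 1] = z_1
entry J[1][1] = -2.9952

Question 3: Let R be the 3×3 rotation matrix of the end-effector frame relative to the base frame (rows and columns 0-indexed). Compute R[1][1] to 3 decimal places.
-0.433

End-effector y-axis (col 1 of R) = (-0.5000,-0.4330,-0.7500)
R[1][1] = -0.4330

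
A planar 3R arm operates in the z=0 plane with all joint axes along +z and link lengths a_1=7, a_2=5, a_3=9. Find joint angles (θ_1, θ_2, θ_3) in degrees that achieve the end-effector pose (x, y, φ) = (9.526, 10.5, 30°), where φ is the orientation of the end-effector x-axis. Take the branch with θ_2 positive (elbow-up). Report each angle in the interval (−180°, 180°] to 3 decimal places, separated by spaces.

wrist centre = target − a_3·(cos φ, sin φ) = (1.7318, 6.0000)
cos θ_2 = (38.9990−7²−5²)/(2·7·5) = -0.5000; θ_2 = 120.0009° (elbow-up)
β = atan2(6.0000,1.7318) = 73.9003°; ψ = atan2(4.3301,4.4999) = 43.8981°
θ_1 = β − ψ = 30.0023°
θ_3 = φ − θ_1 − θ_2 = -120.0032° (wrapped to (-180°,180°])

30.002 120.001 -120.003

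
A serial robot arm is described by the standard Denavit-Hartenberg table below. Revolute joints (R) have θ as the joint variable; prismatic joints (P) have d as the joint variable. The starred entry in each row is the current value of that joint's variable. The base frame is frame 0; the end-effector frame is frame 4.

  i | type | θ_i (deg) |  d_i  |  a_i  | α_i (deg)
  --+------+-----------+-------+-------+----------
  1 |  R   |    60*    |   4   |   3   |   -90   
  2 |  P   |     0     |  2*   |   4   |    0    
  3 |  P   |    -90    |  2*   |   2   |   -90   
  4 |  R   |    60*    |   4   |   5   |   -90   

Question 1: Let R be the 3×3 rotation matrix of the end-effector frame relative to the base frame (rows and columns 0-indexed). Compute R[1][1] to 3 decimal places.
-0.866

End-effector y-axis (col 1 of R) = (-0.5000,-0.8660,0.0000)
R[1][1] = -0.8660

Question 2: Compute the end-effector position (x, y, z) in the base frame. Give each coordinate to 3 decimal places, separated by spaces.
after link 1: o_1 = (1.5000, 2.5981, 4.0000)
after link 2: o_2 = (1.7679, 7.0622, 4.0000)
after link 3: o_3 = (0.0359, 8.0622, 6.0000)
after link 4: o_4 = (5.7859, 9.3612, 8.5000)

5.786 9.361 8.500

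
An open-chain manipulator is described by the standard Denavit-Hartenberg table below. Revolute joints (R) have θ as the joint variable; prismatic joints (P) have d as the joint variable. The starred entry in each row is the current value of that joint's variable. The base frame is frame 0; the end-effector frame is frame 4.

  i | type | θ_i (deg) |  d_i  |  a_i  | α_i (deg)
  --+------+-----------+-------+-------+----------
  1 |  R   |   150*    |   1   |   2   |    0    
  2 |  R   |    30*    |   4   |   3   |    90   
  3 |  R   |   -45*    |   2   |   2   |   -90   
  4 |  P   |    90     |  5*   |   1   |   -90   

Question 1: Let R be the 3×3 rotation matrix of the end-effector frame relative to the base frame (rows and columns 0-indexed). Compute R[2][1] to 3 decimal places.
-0.707

End-effector y-axis (col 1 of R) = (0.7071,-0.0000,-0.7071)
R[2][1] = -0.7071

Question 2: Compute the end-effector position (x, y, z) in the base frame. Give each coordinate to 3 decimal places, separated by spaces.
after link 1: o_1 = (-1.7321, 1.0000, 1.0000)
after link 2: o_2 = (-4.7321, 1.0000, 5.0000)
after link 3: o_3 = (-6.1463, 3.0000, 3.5858)
after link 4: o_4 = (-9.6818, 2.0000, 7.1213)

-9.682 2.000 7.121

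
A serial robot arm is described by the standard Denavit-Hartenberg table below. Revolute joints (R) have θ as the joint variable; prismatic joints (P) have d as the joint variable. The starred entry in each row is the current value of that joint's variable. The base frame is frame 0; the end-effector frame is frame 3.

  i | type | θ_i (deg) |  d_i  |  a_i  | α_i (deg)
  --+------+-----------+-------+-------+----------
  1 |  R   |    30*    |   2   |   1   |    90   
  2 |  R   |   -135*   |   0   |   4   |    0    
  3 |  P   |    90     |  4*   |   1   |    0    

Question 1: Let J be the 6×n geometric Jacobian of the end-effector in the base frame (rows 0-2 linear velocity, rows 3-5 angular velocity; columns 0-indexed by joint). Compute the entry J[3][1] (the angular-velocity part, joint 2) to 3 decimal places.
axis z_1 = (0.5000,-0.8660,0.0000); lever o_n−o_1 = (0.1629,-4.5248,-3.5355)
cross product → J_v[:, 1] = (3.0619,1.7678,-2.1213)
J_ω[:, 1] = z_1
entry J[3][1] = 0.5000

0.500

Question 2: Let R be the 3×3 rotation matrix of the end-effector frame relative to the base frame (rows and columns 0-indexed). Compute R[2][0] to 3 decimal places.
End-effector x-axis (col 0 of R) = (0.6124,0.3536,-0.7071)
R[2][0] = -0.7071

-0.707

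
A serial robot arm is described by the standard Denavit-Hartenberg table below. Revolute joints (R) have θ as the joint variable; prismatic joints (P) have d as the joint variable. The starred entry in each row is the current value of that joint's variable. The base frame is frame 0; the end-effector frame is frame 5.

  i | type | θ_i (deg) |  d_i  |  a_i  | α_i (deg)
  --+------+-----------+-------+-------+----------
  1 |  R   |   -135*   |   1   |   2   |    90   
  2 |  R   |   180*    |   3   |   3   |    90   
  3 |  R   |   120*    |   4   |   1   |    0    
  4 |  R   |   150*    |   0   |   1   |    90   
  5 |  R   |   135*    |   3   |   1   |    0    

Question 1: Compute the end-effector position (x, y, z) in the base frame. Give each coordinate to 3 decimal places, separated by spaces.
after link 1: o_1 = (-1.4142, -1.4142, 1.0000)
after link 2: o_2 = (-1.4142, 2.8284, 1.0000)
after link 3: o_3 = (-2.3801, 3.0872, 5.0000)
after link 4: o_4 = (-1.6730, 2.3801, 5.0000)
after link 5: o_5 = (-4.2944, 0.7588, 5.7071)

-4.294 0.759 5.707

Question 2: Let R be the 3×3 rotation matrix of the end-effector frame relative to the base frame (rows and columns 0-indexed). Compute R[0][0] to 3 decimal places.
-0.500

End-effector x-axis (col 0 of R) = (-0.5000,0.5000,0.7071)
R[0][0] = -0.5000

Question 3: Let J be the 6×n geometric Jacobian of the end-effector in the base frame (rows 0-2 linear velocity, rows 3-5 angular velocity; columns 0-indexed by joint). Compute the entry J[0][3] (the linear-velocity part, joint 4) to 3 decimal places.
axis z_3 = (-0.0000,-0.0000,1.0000); lever o_n−o_3 = (-1.9142,-2.3284,0.7071)
cross product → J_v[:, 3] = (2.3284,-1.9142,0.0000)
J_ω[:, 3] = z_3
entry J[0][3] = 2.3284

2.328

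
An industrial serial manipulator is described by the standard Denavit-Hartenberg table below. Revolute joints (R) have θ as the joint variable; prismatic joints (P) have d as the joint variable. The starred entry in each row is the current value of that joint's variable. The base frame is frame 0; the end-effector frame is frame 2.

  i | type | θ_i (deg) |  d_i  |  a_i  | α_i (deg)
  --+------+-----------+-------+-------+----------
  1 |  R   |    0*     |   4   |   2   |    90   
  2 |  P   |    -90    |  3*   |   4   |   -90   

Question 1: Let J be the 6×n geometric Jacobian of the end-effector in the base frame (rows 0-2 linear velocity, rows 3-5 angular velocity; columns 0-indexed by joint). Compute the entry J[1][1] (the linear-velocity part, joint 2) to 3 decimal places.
-1.000

prismatic axis z_1 = (0.0000,-1.0000,0.0000)
J_v[:, 1] = z_1; J_ω[:, 1] = (0,0,0)
entry J[1][1] = -1.0000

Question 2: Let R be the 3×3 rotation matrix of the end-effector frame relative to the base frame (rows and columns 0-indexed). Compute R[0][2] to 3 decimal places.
1.000

End-effector z-axis (col 2 of R) = (1.0000,-0.0000,0.0000)
R[0][2] = 1.0000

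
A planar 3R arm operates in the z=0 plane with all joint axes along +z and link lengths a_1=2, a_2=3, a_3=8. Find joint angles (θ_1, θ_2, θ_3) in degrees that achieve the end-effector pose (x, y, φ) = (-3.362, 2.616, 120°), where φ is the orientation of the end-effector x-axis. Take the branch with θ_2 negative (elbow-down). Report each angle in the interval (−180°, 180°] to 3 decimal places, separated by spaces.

-45.005 -59.988 -135.007

wrist centre = target − a_3·(cos φ, sin φ) = (0.6380, -4.3122)
cos θ_2 = (19.0021−2²−3²)/(2·2·3) = 0.5002; θ_2 = -59.9882° (elbow-down)
β = atan2(-4.3122,0.6380) = -81.5840°; ψ = atan2(-2.5978,3.5005) = -36.5793°
θ_1 = β − ψ = -45.0047°
θ_3 = φ − θ_1 − θ_2 = -135.0071° (wrapped to (-180°,180°])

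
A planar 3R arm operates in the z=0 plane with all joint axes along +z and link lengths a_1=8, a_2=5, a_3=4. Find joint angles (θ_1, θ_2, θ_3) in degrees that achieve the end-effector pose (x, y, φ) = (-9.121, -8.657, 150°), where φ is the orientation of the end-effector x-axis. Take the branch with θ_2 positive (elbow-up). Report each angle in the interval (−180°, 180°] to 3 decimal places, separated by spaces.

-134.999 44.996 -119.998

wrist centre = target − a_3·(cos φ, sin φ) = (-5.6569, -10.6570)
cos θ_2 = (145.5721−8²−5²)/(2·8·5) = 0.7072; θ_2 = 44.9963° (elbow-up)
β = atan2(-10.6570,-5.6569) = -117.9600°; ψ = atan2(3.5353,11.5358) = 17.0385°
θ_1 = β − ψ = -134.9985°
θ_3 = φ − θ_1 − θ_2 = -119.9978° (wrapped to (-180°,180°])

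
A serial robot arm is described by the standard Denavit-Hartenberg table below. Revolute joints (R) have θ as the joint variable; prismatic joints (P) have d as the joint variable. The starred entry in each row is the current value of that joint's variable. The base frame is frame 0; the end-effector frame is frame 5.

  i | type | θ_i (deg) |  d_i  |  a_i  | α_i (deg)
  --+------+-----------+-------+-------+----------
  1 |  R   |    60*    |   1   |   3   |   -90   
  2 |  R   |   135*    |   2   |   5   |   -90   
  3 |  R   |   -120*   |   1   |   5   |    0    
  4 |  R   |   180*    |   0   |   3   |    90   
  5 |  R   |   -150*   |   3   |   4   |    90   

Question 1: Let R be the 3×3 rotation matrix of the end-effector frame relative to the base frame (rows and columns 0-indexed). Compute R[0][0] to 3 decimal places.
-0.320

End-effector x-axis (col 0 of R) = (-0.3196,0.9464,-0.0474)
R[0][0] = -0.3196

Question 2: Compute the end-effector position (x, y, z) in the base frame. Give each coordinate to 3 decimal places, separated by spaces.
after link 1: o_1 = (1.5000, 2.5981, 1.0000)
after link 2: o_2 = (-1.9998, 0.5362, -2.5355)
after link 3: o_3 = (-5.2195, 3.6198, -0.0607)
after link 4: o_4 = (-3.4998, 1.4022, -1.1213)
after link 5: o_5 = (-6.9960, 4.3467, -3.1479)

-6.996 4.347 -3.148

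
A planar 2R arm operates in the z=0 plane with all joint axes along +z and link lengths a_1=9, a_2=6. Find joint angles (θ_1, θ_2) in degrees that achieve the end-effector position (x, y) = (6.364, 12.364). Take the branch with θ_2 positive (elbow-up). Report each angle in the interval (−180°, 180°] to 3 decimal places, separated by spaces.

cos θ_2 = (193.3690−9²−6²)/(2·9·6) = 0.7071; θ_2 = 44.9989° (elbow-up)
β = atan2(12.3640,6.3640) = 62.7642°; ψ = atan2(4.2426,13.2427) = 17.7639°
θ_1 = β − ψ = 45.0004°

45.000 44.999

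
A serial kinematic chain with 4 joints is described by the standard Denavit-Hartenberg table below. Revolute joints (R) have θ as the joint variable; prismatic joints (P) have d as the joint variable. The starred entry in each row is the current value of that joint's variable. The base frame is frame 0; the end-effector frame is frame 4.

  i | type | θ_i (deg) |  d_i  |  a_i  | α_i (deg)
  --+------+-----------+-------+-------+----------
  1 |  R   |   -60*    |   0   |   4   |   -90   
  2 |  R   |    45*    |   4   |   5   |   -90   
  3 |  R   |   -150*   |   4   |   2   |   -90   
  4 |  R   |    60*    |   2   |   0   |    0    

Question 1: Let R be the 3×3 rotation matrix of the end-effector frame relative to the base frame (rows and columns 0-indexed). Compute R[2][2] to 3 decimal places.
End-effector z-axis (col 2 of R) = (0.9268,0.1268,-0.3536)
R[2][2] = -0.3536

-0.354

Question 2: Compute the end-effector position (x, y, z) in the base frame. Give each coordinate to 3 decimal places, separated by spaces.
after link 1: o_1 = (2.0000, -3.4641, 0.0000)
after link 2: o_2 = (7.2319, -4.5260, -3.5355)
after link 3: o_3 = (6.0713, -0.5158, -5.1392)
after link 4: o_4 = (7.9249, -0.2622, -5.8463)

7.925 -0.262 -5.846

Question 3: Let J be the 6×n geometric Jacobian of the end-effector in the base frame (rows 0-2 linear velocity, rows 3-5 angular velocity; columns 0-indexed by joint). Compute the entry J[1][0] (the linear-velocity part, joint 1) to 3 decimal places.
7.925

axis z_0 = ẑ; lever o_n−o_0 = (7.9249,-0.2622,-5.8463)
cross product → J_v[:, 0] = (0.2622,7.9249,-0.0000)
J_ω[:, 0] = z_0
entry J[1][0] = 7.9249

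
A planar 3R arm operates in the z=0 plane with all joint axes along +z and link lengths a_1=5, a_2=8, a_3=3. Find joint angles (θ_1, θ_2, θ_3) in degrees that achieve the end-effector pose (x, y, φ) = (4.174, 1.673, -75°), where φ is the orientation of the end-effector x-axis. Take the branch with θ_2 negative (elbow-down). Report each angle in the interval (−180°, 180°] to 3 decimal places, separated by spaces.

wrist centre = target − a_3·(cos φ, sin φ) = (3.3975, 4.5708)
cos θ_2 = (32.4353−5²−8²)/(2·5·8) = -0.7071; θ_2 = -134.9961° (elbow-down)
β = atan2(4.5708,3.3975) = 53.3759°; ψ = atan2(-5.6572,-0.6565) = -96.6190°
θ_1 = β − ψ = 149.9949°
θ_3 = φ − θ_1 − θ_2 = -89.9988° (wrapped to (-180°,180°])

149.995 -134.996 -89.999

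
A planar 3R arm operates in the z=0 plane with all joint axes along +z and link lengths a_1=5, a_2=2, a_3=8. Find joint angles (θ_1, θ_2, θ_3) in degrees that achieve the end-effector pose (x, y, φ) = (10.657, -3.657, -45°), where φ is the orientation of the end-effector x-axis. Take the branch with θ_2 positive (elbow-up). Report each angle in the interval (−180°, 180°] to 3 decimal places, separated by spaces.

-0.002 89.997 -134.996

wrist centre = target − a_3·(cos φ, sin φ) = (5.0001, 1.9999)
cos θ_2 = (29.0009−5²−2²)/(2·5·2) = 0.0000; θ_2 = 89.9975° (elbow-up)
β = atan2(1.9999,5.0001) = 21.7994°; ψ = atan2(2.0000,5.0001) = 21.8011°
θ_1 = β − ψ = -0.0017°
θ_3 = φ − θ_1 − θ_2 = -134.9958° (wrapped to (-180°,180°])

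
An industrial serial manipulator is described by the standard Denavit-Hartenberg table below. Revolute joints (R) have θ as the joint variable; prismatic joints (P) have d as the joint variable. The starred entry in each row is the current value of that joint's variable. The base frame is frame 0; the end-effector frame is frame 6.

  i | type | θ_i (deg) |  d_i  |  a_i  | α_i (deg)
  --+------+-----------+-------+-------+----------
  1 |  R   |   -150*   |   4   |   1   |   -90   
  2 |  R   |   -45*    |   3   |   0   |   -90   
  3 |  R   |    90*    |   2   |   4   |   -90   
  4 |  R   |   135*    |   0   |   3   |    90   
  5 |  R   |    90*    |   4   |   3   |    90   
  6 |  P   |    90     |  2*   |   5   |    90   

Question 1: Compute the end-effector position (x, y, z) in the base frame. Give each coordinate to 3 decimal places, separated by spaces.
3.894 6.669 7.464

after link 1: o_1 = (-0.8660, -0.5000, 4.0000)
after link 2: o_2 = (0.6340, -3.0981, 4.0000)
after link 3: o_3 = (-2.5908, -0.3411, 2.5858)
after link 4: o_4 = (-0.2311, -1.4282, 4.0858)
after link 5: o_5 = (1.9239, 3.0820, 3.9645)
after link 6: o_6 = (3.8943, 6.6691, 7.4645)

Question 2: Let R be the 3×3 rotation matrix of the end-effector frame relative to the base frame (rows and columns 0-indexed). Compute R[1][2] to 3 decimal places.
0.354

End-effector z-axis (col 2 of R) = (0.6124,0.3536,-0.7071)
R[1][2] = 0.3536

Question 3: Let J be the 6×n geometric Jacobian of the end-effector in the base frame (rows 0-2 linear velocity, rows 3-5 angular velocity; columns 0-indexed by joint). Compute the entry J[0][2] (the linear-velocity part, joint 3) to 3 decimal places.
axis z_2 = (-0.6124,-0.3536,-0.7071); lever o_n−o_2 = (3.2603,9.7671,3.4645)
cross product → J_v[:, 2] = (5.6815,-0.1839,-4.8284)
J_ω[:, 2] = z_2
entry J[0][2] = 5.6815

5.682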